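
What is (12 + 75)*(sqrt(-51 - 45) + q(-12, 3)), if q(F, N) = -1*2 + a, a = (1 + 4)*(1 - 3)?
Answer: -1044 + 348*I*sqrt(6) ≈ -1044.0 + 852.42*I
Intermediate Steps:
a = -10 (a = 5*(-2) = -10)
q(F, N) = -12 (q(F, N) = -1*2 - 10 = -2 - 10 = -12)
(12 + 75)*(sqrt(-51 - 45) + q(-12, 3)) = (12 + 75)*(sqrt(-51 - 45) - 12) = 87*(sqrt(-96) - 12) = 87*(4*I*sqrt(6) - 12) = 87*(-12 + 4*I*sqrt(6)) = -1044 + 348*I*sqrt(6)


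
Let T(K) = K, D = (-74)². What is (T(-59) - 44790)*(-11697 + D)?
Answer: 279005629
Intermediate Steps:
D = 5476
(T(-59) - 44790)*(-11697 + D) = (-59 - 44790)*(-11697 + 5476) = -44849*(-6221) = 279005629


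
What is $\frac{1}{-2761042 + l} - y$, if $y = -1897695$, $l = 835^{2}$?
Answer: $\frac{3916495201814}{2063817} \approx 1.8977 \cdot 10^{6}$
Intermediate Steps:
$l = 697225$
$\frac{1}{-2761042 + l} - y = \frac{1}{-2761042 + 697225} - -1897695 = \frac{1}{-2063817} + 1897695 = - \frac{1}{2063817} + 1897695 = \frac{3916495201814}{2063817}$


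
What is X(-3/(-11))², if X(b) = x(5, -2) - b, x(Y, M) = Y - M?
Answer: 5476/121 ≈ 45.256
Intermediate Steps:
X(b) = 7 - b (X(b) = (5 - 1*(-2)) - b = (5 + 2) - b = 7 - b)
X(-3/(-11))² = (7 - (-3)/(-11))² = (7 - (-3)*(-1)/11)² = (7 - 1*3/11)² = (7 - 3/11)² = (74/11)² = 5476/121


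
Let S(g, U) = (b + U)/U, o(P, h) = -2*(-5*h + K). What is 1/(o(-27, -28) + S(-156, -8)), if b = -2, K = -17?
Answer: -4/979 ≈ -0.0040858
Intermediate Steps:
o(P, h) = 34 + 10*h (o(P, h) = -2*(-5*h - 17) = -2*(-17 - 5*h) = 34 + 10*h)
S(g, U) = (-2 + U)/U
1/(o(-27, -28) + S(-156, -8)) = 1/((34 + 10*(-28)) + (-2 - 8)/(-8)) = 1/((34 - 280) - 1/8*(-10)) = 1/(-246 + 5/4) = 1/(-979/4) = -4/979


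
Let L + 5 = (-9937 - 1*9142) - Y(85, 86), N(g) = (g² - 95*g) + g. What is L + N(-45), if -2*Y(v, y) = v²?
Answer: -18433/2 ≈ -9216.5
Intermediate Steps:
Y(v, y) = -v²/2
N(g) = g² - 94*g
L = -30943/2 (L = -5 + ((-9937 - 1*9142) - (-1)*85²/2) = -5 + ((-9937 - 9142) - (-1)*7225/2) = -5 + (-19079 - 1*(-7225/2)) = -5 + (-19079 + 7225/2) = -5 - 30933/2 = -30943/2 ≈ -15472.)
L + N(-45) = -30943/2 - 45*(-94 - 45) = -30943/2 - 45*(-139) = -30943/2 + 6255 = -18433/2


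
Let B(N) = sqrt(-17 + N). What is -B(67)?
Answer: -5*sqrt(2) ≈ -7.0711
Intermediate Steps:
-B(67) = -sqrt(-17 + 67) = -sqrt(50) = -5*sqrt(2)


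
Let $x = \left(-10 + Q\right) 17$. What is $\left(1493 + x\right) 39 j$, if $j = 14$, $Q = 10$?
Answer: $815178$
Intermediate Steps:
$x = 0$ ($x = \left(-10 + 10\right) 17 = 0 \cdot 17 = 0$)
$\left(1493 + x\right) 39 j = \left(1493 + 0\right) 39 \cdot 14 = 1493 \cdot 546 = 815178$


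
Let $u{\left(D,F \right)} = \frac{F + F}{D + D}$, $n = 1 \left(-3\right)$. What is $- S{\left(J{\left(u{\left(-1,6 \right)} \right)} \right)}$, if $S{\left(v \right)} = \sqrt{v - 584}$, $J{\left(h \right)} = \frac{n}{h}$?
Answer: $- \frac{i \sqrt{2334}}{2} \approx - 24.156 i$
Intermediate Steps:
$n = -3$
$u{\left(D,F \right)} = \frac{F}{D}$ ($u{\left(D,F \right)} = \frac{2 F}{2 D} = 2 F \frac{1}{2 D} = \frac{F}{D}$)
$J{\left(h \right)} = - \frac{3}{h}$
$S{\left(v \right)} = \sqrt{-584 + v}$
$- S{\left(J{\left(u{\left(-1,6 \right)} \right)} \right)} = - \sqrt{-584 - \frac{3}{6 \frac{1}{-1}}} = - \sqrt{-584 - \frac{3}{6 \left(-1\right)}} = - \sqrt{-584 - \frac{3}{-6}} = - \sqrt{-584 - - \frac{1}{2}} = - \sqrt{-584 + \frac{1}{2}} = - \sqrt{- \frac{1167}{2}} = - \frac{i \sqrt{2334}}{2}$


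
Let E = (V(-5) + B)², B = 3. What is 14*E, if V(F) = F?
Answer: 56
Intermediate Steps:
E = 4 (E = (-5 + 3)² = (-2)² = 4)
14*E = 14*4 = 56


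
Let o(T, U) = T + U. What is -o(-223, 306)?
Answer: -83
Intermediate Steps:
-o(-223, 306) = -(-223 + 306) = -1*83 = -83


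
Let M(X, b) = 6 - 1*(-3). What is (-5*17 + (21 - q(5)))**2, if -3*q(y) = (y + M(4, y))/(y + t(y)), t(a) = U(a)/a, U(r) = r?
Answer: 323761/81 ≈ 3997.1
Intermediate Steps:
M(X, b) = 9 (M(X, b) = 6 + 3 = 9)
t(a) = 1 (t(a) = a/a = 1)
q(y) = -(9 + y)/(3*(1 + y)) (q(y) = -(y + 9)/(3*(y + 1)) = -(9 + y)/(3*(1 + y)))
(-5*17 + (21 - q(5)))**2 = (-5*17 + (21 - (-9 - 1*5)/(3*(1 + 5))))**2 = (-85 + (21 - (-9 - 5)/(3*6)))**2 = (-85 + (21 - (-14)/(3*6)))**2 = (-85 + (21 - 1*(-7/9)))**2 = (-85 + (21 + 7/9))**2 = (-85 + 196/9)**2 = (-569/9)**2 = 323761/81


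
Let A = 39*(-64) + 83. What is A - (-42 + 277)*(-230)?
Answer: 51637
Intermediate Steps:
A = -2413 (A = -2496 + 83 = -2413)
A - (-42 + 277)*(-230) = -2413 - (-42 + 277)*(-230) = -2413 - 235*(-230) = -2413 - 1*(-54050) = -2413 + 54050 = 51637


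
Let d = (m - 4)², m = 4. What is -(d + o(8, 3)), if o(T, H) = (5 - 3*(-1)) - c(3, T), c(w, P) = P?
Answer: 0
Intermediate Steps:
d = 0 (d = (4 - 4)² = 0² = 0)
o(T, H) = 8 - T (o(T, H) = (5 - 3*(-1)) - T = (5 + 3) - T = 8 - T)
-(d + o(8, 3)) = -(0 + (8 - 1*8)) = -(0 + (8 - 8)) = -(0 + 0) = -1*0 = 0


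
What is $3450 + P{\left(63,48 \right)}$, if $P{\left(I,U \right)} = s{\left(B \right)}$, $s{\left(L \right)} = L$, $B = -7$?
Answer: $3443$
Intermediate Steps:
$P{\left(I,U \right)} = -7$
$3450 + P{\left(63,48 \right)} = 3450 - 7 = 3443$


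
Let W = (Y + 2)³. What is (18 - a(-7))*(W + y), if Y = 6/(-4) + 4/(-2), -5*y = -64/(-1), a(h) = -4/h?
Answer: -39467/140 ≈ -281.91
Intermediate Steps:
y = -64/5 (y = -(-64)/(5*(-1)) = -(-64)*(-1)/5 = -⅕*64 = -64/5 ≈ -12.800)
Y = -7/2 (Y = 6*(-¼) + 4*(-½) = -3/2 - 2 = -7/2 ≈ -3.5000)
W = -27/8 (W = (-7/2 + 2)³ = (-3/2)³ = -27/8 ≈ -3.3750)
(18 - a(-7))*(W + y) = (18 - (-4)/(-7))*(-27/8 - 64/5) = (18 - (-4)*(-1)/7)*(-647/40) = (18 - 1*4/7)*(-647/40) = (18 - 4/7)*(-647/40) = (122/7)*(-647/40) = -39467/140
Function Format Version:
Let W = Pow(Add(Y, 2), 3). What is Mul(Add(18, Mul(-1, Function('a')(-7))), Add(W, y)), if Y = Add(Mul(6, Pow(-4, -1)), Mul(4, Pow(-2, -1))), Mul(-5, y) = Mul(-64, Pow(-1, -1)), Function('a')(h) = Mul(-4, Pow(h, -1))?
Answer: Rational(-39467, 140) ≈ -281.91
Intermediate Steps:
y = Rational(-64, 5) (y = Mul(Rational(-1, 5), Mul(-64, Pow(-1, -1))) = Mul(Rational(-1, 5), Mul(-64, -1)) = Mul(Rational(-1, 5), 64) = Rational(-64, 5) ≈ -12.800)
Y = Rational(-7, 2) (Y = Add(Mul(6, Rational(-1, 4)), Mul(4, Rational(-1, 2))) = Add(Rational(-3, 2), -2) = Rational(-7, 2) ≈ -3.5000)
W = Rational(-27, 8) (W = Pow(Add(Rational(-7, 2), 2), 3) = Pow(Rational(-3, 2), 3) = Rational(-27, 8) ≈ -3.3750)
Mul(Add(18, Mul(-1, Function('a')(-7))), Add(W, y)) = Mul(Add(18, Mul(-1, Mul(-4, Pow(-7, -1)))), Add(Rational(-27, 8), Rational(-64, 5))) = Mul(Add(18, Mul(-1, Mul(-4, Rational(-1, 7)))), Rational(-647, 40)) = Mul(Add(18, Mul(-1, Rational(4, 7))), Rational(-647, 40)) = Mul(Add(18, Rational(-4, 7)), Rational(-647, 40)) = Mul(Rational(122, 7), Rational(-647, 40)) = Rational(-39467, 140)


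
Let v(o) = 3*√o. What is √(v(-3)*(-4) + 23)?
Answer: √(23 - 12*I*√3) ≈ 5.1962 - 2.0*I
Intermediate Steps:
√(v(-3)*(-4) + 23) = √((3*√(-3))*(-4) + 23) = √((3*(I*√3))*(-4) + 23) = √((3*I*√3)*(-4) + 23) = √(-12*I*√3 + 23) = √(23 - 12*I*√3)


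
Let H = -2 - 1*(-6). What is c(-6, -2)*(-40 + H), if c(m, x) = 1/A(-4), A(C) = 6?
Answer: -6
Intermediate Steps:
c(m, x) = ⅙ (c(m, x) = 1/6 = ⅙)
H = 4 (H = -2 + 6 = 4)
c(-6, -2)*(-40 + H) = (-40 + 4)/6 = (⅙)*(-36) = -6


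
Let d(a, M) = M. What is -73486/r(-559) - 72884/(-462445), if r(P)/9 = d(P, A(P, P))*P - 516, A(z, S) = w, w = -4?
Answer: -657099779/143172972 ≈ -4.5896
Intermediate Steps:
A(z, S) = -4
r(P) = -4644 - 36*P (r(P) = 9*(-4*P - 516) = 9*(-516 - 4*P) = -4644 - 36*P)
-73486/r(-559) - 72884/(-462445) = -73486/(-4644 - 36*(-559)) - 72884/(-462445) = -73486/(-4644 + 20124) - 72884*(-1/462445) = -73486/15480 + 72884/462445 = -73486*1/15480 + 72884/462445 = -36743/7740 + 72884/462445 = -657099779/143172972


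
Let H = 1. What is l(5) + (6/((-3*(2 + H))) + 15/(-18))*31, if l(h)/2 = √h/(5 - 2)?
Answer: -93/2 + 2*√5/3 ≈ -45.009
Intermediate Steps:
l(h) = 2*√h/3 (l(h) = 2*(√h/(5 - 2)) = 2*(√h/3) = 2*√h/3)
l(5) + (6/((-3*(2 + H))) + 15/(-18))*31 = 2*√5/3 + (6/((-3*(2 + 1))) + 15/(-18))*31 = 2*√5/3 + (6/((-3*3)) + 15*(-1/18))*31 = 2*√5/3 + (6/(-9) - ⅚)*31 = 2*√5/3 + (6*(-⅑) - ⅚)*31 = 2*√5/3 + (-⅔ - ⅚)*31 = 2*√5/3 - 3/2*31 = 2*√5/3 - 93/2 = -93/2 + 2*√5/3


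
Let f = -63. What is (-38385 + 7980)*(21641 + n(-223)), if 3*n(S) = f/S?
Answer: -146733435420/223 ≈ -6.5800e+8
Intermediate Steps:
n(S) = -21/S (n(S) = (-63/S)/3 = -21/S)
(-38385 + 7980)*(21641 + n(-223)) = (-38385 + 7980)*(21641 - 21/(-223)) = -30405*(21641 - 21*(-1/223)) = -30405*(21641 + 21/223) = -30405*4825964/223 = -146733435420/223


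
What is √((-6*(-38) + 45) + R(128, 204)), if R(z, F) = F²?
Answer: √41889 ≈ 204.67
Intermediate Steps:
√((-6*(-38) + 45) + R(128, 204)) = √((-6*(-38) + 45) + 204²) = √((228 + 45) + 41616) = √(273 + 41616) = √41889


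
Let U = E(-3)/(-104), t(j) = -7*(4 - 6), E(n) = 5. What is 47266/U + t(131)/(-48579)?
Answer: -238798041526/242895 ≈ -9.8313e+5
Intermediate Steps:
t(j) = 14 (t(j) = -7*(-2) = 14)
U = -5/104 (U = 5/(-104) = 5*(-1/104) = -5/104 ≈ -0.048077)
47266/U + t(131)/(-48579) = 47266/(-5/104) + 14/(-48579) = 47266*(-104/5) + 14*(-1/48579) = -4915664/5 - 14/48579 = -238798041526/242895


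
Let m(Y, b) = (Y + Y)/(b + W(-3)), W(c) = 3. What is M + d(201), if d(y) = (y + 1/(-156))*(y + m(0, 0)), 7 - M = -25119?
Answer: 3407337/52 ≈ 65526.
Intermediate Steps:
M = 25126 (M = 7 - 1*(-25119) = 7 + 25119 = 25126)
m(Y, b) = 2*Y/(3 + b) (m(Y, b) = (Y + Y)/(b + 3) = (2*Y)/(3 + b) = 2*Y/(3 + b))
d(y) = y*(-1/156 + y) (d(y) = (y + 1/(-156))*(y + 2*0/(3 + 0)) = (y - 1/156)*(y + 2*0/3) = (-1/156 + y)*(y + 2*0*(1/3)) = (-1/156 + y)*(y + 0) = (-1/156 + y)*y = y*(-1/156 + y))
M + d(201) = 25126 + 201*(-1/156 + 201) = 25126 + 201*(31355/156) = 25126 + 2100785/52 = 3407337/52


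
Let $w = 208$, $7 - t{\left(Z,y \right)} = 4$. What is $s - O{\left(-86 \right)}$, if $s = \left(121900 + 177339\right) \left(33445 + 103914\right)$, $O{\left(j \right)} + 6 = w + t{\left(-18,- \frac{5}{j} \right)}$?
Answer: $41103169596$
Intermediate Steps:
$t{\left(Z,y \right)} = 3$ ($t{\left(Z,y \right)} = 7 - 4 = 3$)
$O{\left(j \right)} = 205$ ($O{\left(j \right)} = -6 + \left(208 + 3\right) = -6 + 211 = 205$)
$s = 41103169801$ ($s = 299239 \cdot 137359 = 41103169801$)
$s - O{\left(-86 \right)} = 41103169801 - 205 = 41103169596$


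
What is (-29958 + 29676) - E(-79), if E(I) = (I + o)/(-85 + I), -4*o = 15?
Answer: -185323/656 ≈ -282.50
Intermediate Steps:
o = -15/4 (o = -1/4*15 = -15/4 ≈ -3.7500)
E(I) = (-15/4 + I)/(-85 + I) (E(I) = (I - 15/4)/(-85 + I) = (-15/4 + I)/(-85 + I))
(-29958 + 29676) - E(-79) = (-29958 + 29676) - (-15/4 - 79)/(-85 - 79) = -282 - (-331)/((-164)*4) = -282 - (-1)*(-331)/(164*4) = -282 - 1*331/656 = -282 - 331/656 = -185323/656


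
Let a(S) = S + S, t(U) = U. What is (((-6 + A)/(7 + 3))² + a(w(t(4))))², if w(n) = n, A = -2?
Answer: 46656/625 ≈ 74.650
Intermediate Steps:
a(S) = 2*S
(((-6 + A)/(7 + 3))² + a(w(t(4))))² = (((-6 - 2)/(7 + 3))² + 2*4)² = ((-8/10)² + 8)² = ((-8*⅒)² + 8)² = ((-⅘)² + 8)² = (16/25 + 8)² = (216/25)² = 46656/625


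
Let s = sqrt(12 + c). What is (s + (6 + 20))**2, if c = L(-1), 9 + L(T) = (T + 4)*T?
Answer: 676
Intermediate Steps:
L(T) = -9 + T*(4 + T) (L(T) = -9 + (T + 4)*T = -9 + (4 + T)*T = -9 + T*(4 + T))
c = -12 (c = -9 + (-1)**2 + 4*(-1) = -9 + 1 - 4 = -12)
s = 0 (s = sqrt(12 - 12) = sqrt(0) = 0)
(s + (6 + 20))**2 = (0 + (6 + 20))**2 = (0 + 26)**2 = 26**2 = 676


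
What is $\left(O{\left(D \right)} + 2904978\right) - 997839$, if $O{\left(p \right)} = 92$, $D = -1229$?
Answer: $1907231$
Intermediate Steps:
$\left(O{\left(D \right)} + 2904978\right) - 997839 = \left(92 + 2904978\right) - 997839 = 2905070 - 997839 = 1907231$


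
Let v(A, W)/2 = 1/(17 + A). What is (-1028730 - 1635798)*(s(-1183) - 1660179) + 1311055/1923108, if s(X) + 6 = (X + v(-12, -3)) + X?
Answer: 42596002043322150347/9615540 ≈ 4.4299e+12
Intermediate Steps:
v(A, W) = 2/(17 + A)
s(X) = -28/5 + 2*X (s(X) = -6 + ((X + 2/(17 - 12)) + X) = -6 + ((X + 2/5) + X) = -6 + ((X + 2*(⅕)) + X) = -6 + ((X + ⅖) + X) = -6 + ((⅖ + X) + X) = -6 + (⅖ + 2*X) = -28/5 + 2*X)
(-1028730 - 1635798)*(s(-1183) - 1660179) + 1311055/1923108 = (-1028730 - 1635798)*((-28/5 + 2*(-1183)) - 1660179) + 1311055/1923108 = -2664528*((-28/5 - 2366) - 1660179) + 1311055*(1/1923108) = -2664528*(-11858/5 - 1660179) + 1311055/1923108 = -2664528*(-8312753/5) + 1311055/1923108 = 22149563125584/5 + 1311055/1923108 = 42596002043322150347/9615540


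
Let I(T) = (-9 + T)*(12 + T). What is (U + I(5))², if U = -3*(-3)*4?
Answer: 1024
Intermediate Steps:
U = 36 (U = 9*4 = 36)
(U + I(5))² = (36 + (-108 + 5² + 3*5))² = (36 + (-108 + 25 + 15))² = (36 - 68)² = (-32)² = 1024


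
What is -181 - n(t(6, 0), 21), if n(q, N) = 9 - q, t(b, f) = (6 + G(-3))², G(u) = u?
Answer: -181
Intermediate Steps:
t(b, f) = 9 (t(b, f) = (6 - 3)² = 3² = 9)
-181 - n(t(6, 0), 21) = -181 - (9 - 1*9) = -181 - (9 - 9) = -181 - 1*0 = -181 + 0 = -181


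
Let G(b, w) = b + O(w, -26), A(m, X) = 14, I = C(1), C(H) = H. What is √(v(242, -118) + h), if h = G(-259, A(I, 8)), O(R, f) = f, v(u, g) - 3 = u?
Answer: 2*I*√10 ≈ 6.3246*I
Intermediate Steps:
I = 1
v(u, g) = 3 + u
G(b, w) = -26 + b (G(b, w) = b - 26 = -26 + b)
h = -285 (h = -26 - 259 = -285)
√(v(242, -118) + h) = √((3 + 242) - 285) = √(245 - 285) = √(-40) = 2*I*√10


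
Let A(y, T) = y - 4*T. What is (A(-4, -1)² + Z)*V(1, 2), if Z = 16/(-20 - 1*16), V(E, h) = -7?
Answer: 28/9 ≈ 3.1111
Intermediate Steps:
Z = -4/9 (Z = 16/(-20 - 16) = 16/(-36) = 16*(-1/36) = -4/9 ≈ -0.44444)
(A(-4, -1)² + Z)*V(1, 2) = ((-4 - 4*(-1))² - 4/9)*(-7) = ((-4 + 4)² - 4/9)*(-7) = (0² - 4/9)*(-7) = (0 - 4/9)*(-7) = -4/9*(-7) = 28/9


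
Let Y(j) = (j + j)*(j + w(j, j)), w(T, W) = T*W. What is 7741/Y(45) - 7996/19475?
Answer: -53555953/145127700 ≈ -0.36903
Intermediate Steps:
Y(j) = 2*j*(j + j²) (Y(j) = (j + j)*(j + j*j) = (2*j)*(j + j²) = 2*j*(j + j²))
7741/Y(45) - 7996/19475 = 7741/((2*45²*(1 + 45))) - 7996/19475 = 7741/((2*2025*46)) - 7996*1/19475 = 7741/186300 - 7996/19475 = -53555953/145127700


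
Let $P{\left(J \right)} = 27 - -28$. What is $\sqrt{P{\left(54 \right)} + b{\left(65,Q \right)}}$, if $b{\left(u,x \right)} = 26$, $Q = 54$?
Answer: $9$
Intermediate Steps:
$P{\left(J \right)} = 55$ ($P{\left(J \right)} = 27 + 28 = 55$)
$\sqrt{P{\left(54 \right)} + b{\left(65,Q \right)}} = \sqrt{55 + 26} = \sqrt{81} = 9$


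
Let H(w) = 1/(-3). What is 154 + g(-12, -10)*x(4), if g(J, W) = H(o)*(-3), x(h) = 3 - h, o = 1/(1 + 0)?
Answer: 153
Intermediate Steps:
o = 1 (o = 1/1 = 1)
H(w) = -⅓
g(J, W) = 1 (g(J, W) = -⅓*(-3) = 1)
154 + g(-12, -10)*x(4) = 154 + 1*(3 - 1*4) = 154 + 1*(3 - 4) = 154 + 1*(-1) = 154 - 1 = 153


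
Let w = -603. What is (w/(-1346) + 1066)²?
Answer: 2060485122721/1811716 ≈ 1.1373e+6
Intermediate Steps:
(w/(-1346) + 1066)² = (-603/(-1346) + 1066)² = (-603*(-1/1346) + 1066)² = (603/1346 + 1066)² = (1435439/1346)² = 2060485122721/1811716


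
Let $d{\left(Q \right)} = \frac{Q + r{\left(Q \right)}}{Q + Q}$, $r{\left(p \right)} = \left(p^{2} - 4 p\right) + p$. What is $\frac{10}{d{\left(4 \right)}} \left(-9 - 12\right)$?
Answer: $-210$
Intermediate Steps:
$r{\left(p \right)} = p^{2} - 3 p$
$d{\left(Q \right)} = \frac{Q + Q \left(-3 + Q\right)}{2 Q}$ ($d{\left(Q \right)} = \frac{Q + Q \left(-3 + Q\right)}{Q + Q} = \frac{Q + Q \left(-3 + Q\right)}{2 Q}$)
$\frac{10}{d{\left(4 \right)}} \left(-9 - 12\right) = \frac{10}{-1 + \frac{1}{2} \cdot 4} \left(-9 - 12\right) = \frac{10}{-1 + 2} \left(-21\right) = \frac{10}{1} \left(-21\right) = 10 \cdot 1 \left(-21\right) = 10 \left(-21\right) = -210$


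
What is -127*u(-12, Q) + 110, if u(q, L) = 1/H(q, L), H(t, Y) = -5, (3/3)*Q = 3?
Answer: 677/5 ≈ 135.40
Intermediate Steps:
Q = 3
u(q, L) = -⅕ (u(q, L) = 1/(-5) = -⅕)
-127*u(-12, Q) + 110 = -127*(-⅕) + 110 = 127/5 + 110 = 677/5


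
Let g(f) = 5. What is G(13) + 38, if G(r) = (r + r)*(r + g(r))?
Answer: 506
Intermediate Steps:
G(r) = 2*r*(5 + r) (G(r) = (r + r)*(r + 5) = (2*r)*(5 + r) = 2*r*(5 + r))
G(13) + 38 = 2*13*(5 + 13) + 38 = 2*13*18 + 38 = 468 + 38 = 506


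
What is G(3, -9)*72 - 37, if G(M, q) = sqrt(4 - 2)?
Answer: -37 + 72*sqrt(2) ≈ 64.823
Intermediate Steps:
G(M, q) = sqrt(2)
G(3, -9)*72 - 37 = sqrt(2)*72 - 37 = 72*sqrt(2) - 37 = -37 + 72*sqrt(2)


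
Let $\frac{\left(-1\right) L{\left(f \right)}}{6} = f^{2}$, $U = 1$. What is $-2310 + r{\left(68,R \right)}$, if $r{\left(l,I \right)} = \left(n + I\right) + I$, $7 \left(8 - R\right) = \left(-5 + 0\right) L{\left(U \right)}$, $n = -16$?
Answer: $- \frac{16230}{7} \approx -2318.6$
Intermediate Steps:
$L{\left(f \right)} = - 6 f^{2}$
$R = \frac{26}{7}$ ($R = 8 - \frac{\left(-5 + 0\right) \left(- 6 \cdot 1^{2}\right)}{7} = 8 - \frac{\left(-5\right) \left(\left(-6\right) 1\right)}{7} = 8 - \frac{\left(-5\right) \left(-6\right)}{7} = 8 - \frac{30}{7} = \frac{26}{7} \approx 3.7143$)
$r{\left(l,I \right)} = -16 + 2 I$ ($r{\left(l,I \right)} = \left(-16 + I\right) + I = -16 + 2 I$)
$-2310 + r{\left(68,R \right)} = -2310 + \left(-16 + 2 \cdot \frac{26}{7}\right) = -2310 + \left(-16 + \frac{52}{7}\right) = -2310 - \frac{60}{7} = - \frac{16230}{7}$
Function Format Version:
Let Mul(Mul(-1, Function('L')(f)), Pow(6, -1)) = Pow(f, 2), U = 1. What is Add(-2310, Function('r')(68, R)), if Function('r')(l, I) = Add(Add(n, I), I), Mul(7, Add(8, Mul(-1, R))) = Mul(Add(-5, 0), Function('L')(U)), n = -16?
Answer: Rational(-16230, 7) ≈ -2318.6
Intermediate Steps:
Function('L')(f) = Mul(-6, Pow(f, 2))
R = Rational(26, 7) (R = Add(8, Mul(Rational(-1, 7), Mul(Add(-5, 0), Mul(-6, Pow(1, 2))))) = Add(8, Mul(Rational(-1, 7), Mul(-5, Mul(-6, 1)))) = Add(8, Mul(Rational(-1, 7), Mul(-5, -6))) = Add(8, Mul(Rational(-1, 7), 30)) = Add(8, Rational(-30, 7)) = Rational(26, 7) ≈ 3.7143)
Function('r')(l, I) = Add(-16, Mul(2, I)) (Function('r')(l, I) = Add(Add(-16, I), I) = Add(-16, Mul(2, I)))
Add(-2310, Function('r')(68, R)) = Add(-2310, Add(-16, Mul(2, Rational(26, 7)))) = Add(-2310, Add(-16, Rational(52, 7))) = Add(-2310, Rational(-60, 7)) = Rational(-16230, 7)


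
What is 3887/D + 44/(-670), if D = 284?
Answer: 1295897/95140 ≈ 13.621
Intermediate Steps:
3887/D + 44/(-670) = 3887/284 + 44/(-670) = 3887*(1/284) + 44*(-1/670) = 3887/284 - 22/335 = 1295897/95140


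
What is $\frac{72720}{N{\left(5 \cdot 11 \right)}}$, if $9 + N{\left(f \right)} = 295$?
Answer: $\frac{36360}{143} \approx 254.27$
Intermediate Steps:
$N{\left(f \right)} = 286$ ($N{\left(f \right)} = -9 + 295 = 286$)
$\frac{72720}{N{\left(5 \cdot 11 \right)}} = \frac{72720}{286} = 72720 \cdot \frac{1}{286} = \frac{36360}{143}$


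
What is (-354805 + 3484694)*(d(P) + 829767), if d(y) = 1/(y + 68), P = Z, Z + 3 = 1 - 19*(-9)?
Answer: 615507632719420/237 ≈ 2.5971e+12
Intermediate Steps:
Z = 169 (Z = -3 + (1 - 19*(-9)) = -3 + (1 + 171) = -3 + 172 = 169)
P = 169
d(y) = 1/(68 + y)
(-354805 + 3484694)*(d(P) + 829767) = (-354805 + 3484694)*(1/(68 + 169) + 829767) = 3129889*(1/237 + 829767) = 3129889*(196654780/237) = 615507632719420/237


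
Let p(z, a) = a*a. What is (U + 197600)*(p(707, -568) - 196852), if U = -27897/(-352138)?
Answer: 257397934546326/10357 ≈ 2.4853e+10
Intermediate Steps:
p(z, a) = a²
U = 1641/20714 (U = -27897*(-1/352138) = 1641/20714 ≈ 0.079222)
(U + 197600)*(p(707, -568) - 196852) = (1641/20714 + 197600)*((-568)² - 196852) = 4093088041*(322624 - 196852)/20714 = (4093088041/20714)*125772 = 257397934546326/10357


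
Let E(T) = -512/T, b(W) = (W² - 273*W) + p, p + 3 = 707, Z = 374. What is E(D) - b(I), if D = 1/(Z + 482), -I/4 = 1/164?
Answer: -737929850/1681 ≈ -4.3898e+5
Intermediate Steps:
p = 704 (p = -3 + 707 = 704)
I = -1/41 (I = -4/164 = -4*1/164 = -1/41 ≈ -0.024390)
D = 1/856 (D = 1/(374 + 482) = 1/856 ≈ 0.0011682)
b(W) = 704 + W² - 273*W (b(W) = (W² - 273*W) + 704 = 704 + W² - 273*W)
E(D) - b(I) = -512/1/856 - (704 + (-1/41)² - 273*(-1/41)) = -512*856 - (704 + 1/1681 + 273/41) = -438272 - 1*1194618/1681 = -438272 - 1194618/1681 = -737929850/1681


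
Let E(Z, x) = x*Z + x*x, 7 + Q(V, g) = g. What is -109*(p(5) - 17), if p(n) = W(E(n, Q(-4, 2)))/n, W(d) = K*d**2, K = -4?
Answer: 1853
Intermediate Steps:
Q(V, g) = -7 + g
E(Z, x) = x**2 + Z*x (E(Z, x) = Z*x + x**2 = x**2 + Z*x)
W(d) = -4*d**2
p(n) = -4*(25 - 5*n)**2/n (p(n) = (-4*(-7 + 2)**2*(n + (-7 + 2))**2)/n = (-4*25*(n - 5)**2)/n = (-4*25*(-5 + n)**2)/n = (-4*(25 - 5*n)**2)/n = -4*(25 - 5*n)**2/n)
-109*(p(5) - 17) = -109*(-100*(-5 + 5)**2/5 - 17) = -109*(-100*1/5*0**2 - 17) = -109*(-100*1/5*0 - 17) = -109*(0 - 17) = -109*(-17) = 1853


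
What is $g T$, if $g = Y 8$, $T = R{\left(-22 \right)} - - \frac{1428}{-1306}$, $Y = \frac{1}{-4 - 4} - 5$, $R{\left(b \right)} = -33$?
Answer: $\frac{912783}{653} \approx 1397.8$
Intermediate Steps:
$Y = - \frac{41}{8}$ ($Y = \frac{1}{-8} - 5 = - \frac{1}{8} - 5 = - \frac{41}{8} \approx -5.125$)
$T = - \frac{22263}{653}$ ($T = -33 - - \frac{1428}{-1306} = -33 - \left(-1428\right) \left(- \frac{1}{1306}\right) = -33 - \frac{714}{653} = - \frac{22263}{653} \approx -34.093$)
$g = -41$ ($g = \left(- \frac{41}{8}\right) 8 = -41$)
$g T = \left(-41\right) \left(- \frac{22263}{653}\right) = \frac{912783}{653}$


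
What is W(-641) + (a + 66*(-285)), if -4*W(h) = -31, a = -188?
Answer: -75961/4 ≈ -18990.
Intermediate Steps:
W(h) = 31/4 (W(h) = -1/4*(-31) = 31/4)
W(-641) + (a + 66*(-285)) = 31/4 + (-188 + 66*(-285)) = 31/4 + (-188 - 18810) = 31/4 - 18998 = -75961/4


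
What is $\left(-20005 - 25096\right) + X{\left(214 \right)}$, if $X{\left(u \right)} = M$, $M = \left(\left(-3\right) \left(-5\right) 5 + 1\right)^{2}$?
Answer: $-39325$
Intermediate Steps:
$M = 5776$ ($M = \left(15 \cdot 5 + 1\right)^{2} = \left(75 + 1\right)^{2} = 76^{2} = 5776$)
$X{\left(u \right)} = 5776$
$\left(-20005 - 25096\right) + X{\left(214 \right)} = \left(-20005 - 25096\right) + 5776 = -45101 + 5776 = -39325$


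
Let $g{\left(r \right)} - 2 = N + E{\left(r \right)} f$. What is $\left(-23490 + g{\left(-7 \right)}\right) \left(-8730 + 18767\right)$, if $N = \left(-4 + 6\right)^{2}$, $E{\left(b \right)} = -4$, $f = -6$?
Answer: $-235468020$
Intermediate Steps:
$N = 4$ ($N = 2^{2} = 4$)
$g{\left(r \right)} = 30$ ($g{\left(r \right)} = 2 + \left(4 - -24\right) = 2 + \left(4 + 24\right) = 2 + 28 = 30$)
$\left(-23490 + g{\left(-7 \right)}\right) \left(-8730 + 18767\right) = \left(-23490 + 30\right) \left(-8730 + 18767\right) = \left(-23460\right) 10037 = -235468020$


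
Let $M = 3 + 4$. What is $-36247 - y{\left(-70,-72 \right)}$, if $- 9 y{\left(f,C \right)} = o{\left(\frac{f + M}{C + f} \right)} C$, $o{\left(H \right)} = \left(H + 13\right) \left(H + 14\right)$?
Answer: $- \frac{190551845}{5041} \approx -37800.0$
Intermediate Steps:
$M = 7$
$o{\left(H \right)} = \left(13 + H\right) \left(14 + H\right)$
$y{\left(f,C \right)} = - \frac{C \left(182 + \frac{\left(7 + f\right)^{2}}{\left(C + f\right)^{2}} + \frac{27 \left(7 + f\right)}{C + f}\right)}{9}$ ($y{\left(f,C \right)} = - \frac{\left(182 + \left(\frac{f + 7}{C + f}\right)^{2} + 27 \frac{f + 7}{C + f}\right) C}{9} = - \frac{\left(182 + \left(\frac{7 + f}{C + f}\right)^{2} + 27 \frac{7 + f}{C + f}\right) C}{9} = - \frac{\left(182 + \frac{\left(7 + f\right)^{2}}{\left(C + f\right)^{2}} + \frac{27 \left(7 + f\right)}{C + f}\right) C}{9} = - \frac{C \left(182 + \frac{\left(7 + f\right)^{2}}{\left(C + f\right)^{2}} + \frac{27 \left(7 + f\right)}{C + f}\right)}{9}$)
$-36247 - y{\left(-70,-72 \right)} = -36247 - \left(- \frac{1}{9}\right) \left(-72\right) \frac{1}{\left(-72 - 70\right)^{2}} \left(\left(7 - 70\right)^{2} + 182 \left(-72 - 70\right)^{2} + 27 \left(7 - 70\right) \left(-72 - 70\right)\right) = -36247 - \left(- \frac{1}{9}\right) \left(-72\right) \frac{1}{20164} \left(\left(-63\right)^{2} + 182 \left(-142\right)^{2} + 27 \left(-63\right) \left(-142\right)\right) = -36247 - \left(- \frac{1}{9}\right) \left(-72\right) \frac{1}{20164} \left(3969 + 182 \cdot 20164 + 241542\right) = -36247 - \left(- \frac{1}{9}\right) \left(-72\right) \frac{1}{20164} \left(3969 + 3669848 + 241542\right) = -36247 - \left(- \frac{1}{9}\right) \left(-72\right) \frac{1}{20164} \cdot 3915359 = -36247 - \frac{7830718}{5041} = - \frac{190551845}{5041}$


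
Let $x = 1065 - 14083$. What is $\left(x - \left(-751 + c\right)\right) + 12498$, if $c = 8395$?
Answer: $-8164$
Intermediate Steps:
$x = -13018$ ($x = 1065 - 14083 = -13018$)
$\left(x - \left(-751 + c\right)\right) + 12498 = \left(-13018 - 7644\right) + 12498 = -20662 + 12498 = -8164$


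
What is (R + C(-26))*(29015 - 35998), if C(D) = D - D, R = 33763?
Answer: -235767029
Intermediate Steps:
C(D) = 0
(R + C(-26))*(29015 - 35998) = (33763 + 0)*(29015 - 35998) = 33763*(-6983) = -235767029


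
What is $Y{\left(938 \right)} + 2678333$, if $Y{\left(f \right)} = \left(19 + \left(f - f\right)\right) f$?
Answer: $2696155$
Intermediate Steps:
$Y{\left(f \right)} = 19 f$ ($Y{\left(f \right)} = \left(19 + 0\right) f = 19 f$)
$Y{\left(938 \right)} + 2678333 = 19 \cdot 938 + 2678333 = 17822 + 2678333 = 2696155$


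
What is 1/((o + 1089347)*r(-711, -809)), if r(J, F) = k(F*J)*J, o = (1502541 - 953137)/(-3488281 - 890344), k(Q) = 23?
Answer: -190375/3391357276972881 ≈ -5.6135e-11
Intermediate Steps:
o = -549404/4378625 (o = 549404/(-4378625) = 549404*(-1/4378625) = -549404/4378625 ≈ -0.12547)
r(J, F) = 23*J
1/((o + 1089347)*r(-711, -809)) = 1/((-549404/4378625 + 1089347)*((23*(-711)))) = 1/((4769841458471/4378625)*(-16353)) = (4378625/4769841458471)*(-1/16353) = -190375/3391357276972881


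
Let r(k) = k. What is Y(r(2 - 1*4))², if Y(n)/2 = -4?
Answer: 64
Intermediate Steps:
Y(n) = -8 (Y(n) = 2*(-4) = -8)
Y(r(2 - 1*4))² = (-8)² = 64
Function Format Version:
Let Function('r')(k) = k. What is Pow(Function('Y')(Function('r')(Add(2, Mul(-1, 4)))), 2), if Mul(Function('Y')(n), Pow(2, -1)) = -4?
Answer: 64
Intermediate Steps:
Function('Y')(n) = -8 (Function('Y')(n) = Mul(2, -4) = -8)
Pow(Function('Y')(Function('r')(Add(2, Mul(-1, 4)))), 2) = Pow(-8, 2) = 64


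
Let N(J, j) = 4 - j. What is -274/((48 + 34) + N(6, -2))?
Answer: -137/44 ≈ -3.1136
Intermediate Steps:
-274/((48 + 34) + N(6, -2)) = -274/((48 + 34) + (4 - 1*(-2))) = -274/(82 + (4 + 2)) = -274/(82 + 6) = -274/88 = (1/88)*(-274) = -137/44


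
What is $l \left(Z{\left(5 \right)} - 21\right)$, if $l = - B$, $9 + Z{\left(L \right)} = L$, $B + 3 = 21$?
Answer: $450$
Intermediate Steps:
$B = 18$ ($B = -3 + 21 = 18$)
$Z{\left(L \right)} = -9 + L$
$l = -18$ ($l = \left(-1\right) 18 = -18$)
$l \left(Z{\left(5 \right)} - 21\right) = - 18 \left(\left(-9 + 5\right) - 21\right) = - 18 \left(-4 - 21\right) = \left(-18\right) \left(-25\right) = 450$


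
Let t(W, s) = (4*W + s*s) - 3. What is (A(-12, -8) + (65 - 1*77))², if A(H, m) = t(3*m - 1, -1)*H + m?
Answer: 1449616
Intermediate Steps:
t(W, s) = -3 + s² + 4*W (t(W, s) = (4*W + s²) - 3 = (s² + 4*W) - 3 = -3 + s² + 4*W)
A(H, m) = m + H*(-6 + 12*m) (A(H, m) = (-3 + (-1)² + 4*(3*m - 1))*H + m = (-3 + 1 + 4*(-1 + 3*m))*H + m = (-3 + 1 + (-4 + 12*m))*H + m = (-6 + 12*m)*H + m = H*(-6 + 12*m) + m = m + H*(-6 + 12*m))
(A(-12, -8) + (65 - 1*77))² = ((-8 + 6*(-12)*(-1 + 2*(-8))) + (65 - 1*77))² = ((-8 + 6*(-12)*(-1 - 16)) + (65 - 77))² = ((-8 + 6*(-12)*(-17)) - 12)² = ((-8 + 1224) - 12)² = (1216 - 12)² = 1204² = 1449616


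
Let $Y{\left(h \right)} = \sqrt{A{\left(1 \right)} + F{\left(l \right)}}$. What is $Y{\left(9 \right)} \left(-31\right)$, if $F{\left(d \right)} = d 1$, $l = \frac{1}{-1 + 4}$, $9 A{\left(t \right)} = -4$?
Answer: $- \frac{31 i}{3} \approx - 10.333 i$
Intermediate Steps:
$A{\left(t \right)} = - \frac{4}{9}$ ($A{\left(t \right)} = \frac{1}{9} \left(-4\right) = - \frac{4}{9}$)
$l = \frac{1}{3} \approx 0.33333$
$F{\left(d \right)} = d$
$Y{\left(h \right)} = \frac{i}{3}$ ($Y{\left(h \right)} = \sqrt{- \frac{4}{9} + \frac{1}{3}} = \sqrt{- \frac{1}{9}} = \frac{i}{3}$)
$Y{\left(9 \right)} \left(-31\right) = \frac{i}{3} \left(-31\right) = - \frac{31 i}{3}$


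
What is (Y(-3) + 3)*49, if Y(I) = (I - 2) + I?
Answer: -245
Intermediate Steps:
Y(I) = -2 + 2*I (Y(I) = (-2 + I) + I = -2 + 2*I)
(Y(-3) + 3)*49 = ((-2 + 2*(-3)) + 3)*49 = ((-2 - 6) + 3)*49 = (-8 + 3)*49 = -5*49 = -245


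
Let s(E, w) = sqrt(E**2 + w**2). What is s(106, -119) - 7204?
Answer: -7204 + sqrt(25397) ≈ -7044.6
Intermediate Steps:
s(106, -119) - 7204 = sqrt(106**2 + (-119)**2) - 7204 = sqrt(11236 + 14161) - 7204 = sqrt(25397) - 7204 = -7204 + sqrt(25397)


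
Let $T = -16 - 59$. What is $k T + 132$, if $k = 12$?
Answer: $-768$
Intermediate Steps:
$T = -75$ ($T = -16 - 59 = -75$)
$k T + 132 = 12 \left(-75\right) + 132 = -900 + 132 = -768$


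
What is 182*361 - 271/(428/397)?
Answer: 28012869/428 ≈ 65451.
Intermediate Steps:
182*361 - 271/(428/397) = 65702 - 271/(428*(1/397)) = 65702 - 271/428/397 = 65702 - 271*397/428 = 65702 - 107587/428 = 28012869/428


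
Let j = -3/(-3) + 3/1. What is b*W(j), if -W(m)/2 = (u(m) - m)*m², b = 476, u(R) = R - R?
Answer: 60928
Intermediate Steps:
u(R) = 0
j = 4 (j = -3*(-⅓) + 3*1 = 1 + 3 = 4)
W(m) = 2*m³ (W(m) = -2*(0 - m)*m² = -2*(-m)*m² = -(-2)*m³ = 2*m³)
b*W(j) = 476*(2*4³) = 476*(2*64) = 476*128 = 60928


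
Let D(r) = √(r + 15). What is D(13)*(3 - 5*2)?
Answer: -14*√7 ≈ -37.041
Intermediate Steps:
D(r) = √(15 + r)
D(13)*(3 - 5*2) = √(15 + 13)*(3 - 5*2) = √28*(3 - 10) = (2*√7)*(-7) = -14*√7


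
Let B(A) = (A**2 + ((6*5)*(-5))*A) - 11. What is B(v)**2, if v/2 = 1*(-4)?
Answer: 1570009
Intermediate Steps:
v = -8 (v = 2*(1*(-4)) = 2*(-4) = -8)
B(A) = -11 + A**2 - 150*A (B(A) = (A**2 + (30*(-5))*A) - 11 = (A**2 - 150*A) - 11 = -11 + A**2 - 150*A)
B(v)**2 = (-11 + (-8)**2 - 150*(-8))**2 = (-11 + 64 + 1200)**2 = 1253**2 = 1570009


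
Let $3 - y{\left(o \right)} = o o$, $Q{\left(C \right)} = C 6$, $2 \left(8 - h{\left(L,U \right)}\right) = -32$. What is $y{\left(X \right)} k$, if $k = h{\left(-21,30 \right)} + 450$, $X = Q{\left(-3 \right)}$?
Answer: $-152154$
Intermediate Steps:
$h{\left(L,U \right)} = 24$ ($h{\left(L,U \right)} = 8 - -16 = 8 + 16 = 24$)
$Q{\left(C \right)} = 6 C$
$X = -18$ ($X = 6 \left(-3\right) = -18$)
$y{\left(o \right)} = 3 - o^{2}$ ($y{\left(o \right)} = 3 - o o = 3 - o^{2}$)
$k = 474$ ($k = 24 + 450 = 474$)
$y{\left(X \right)} k = \left(3 - \left(-18\right)^{2}\right) 474 = \left(3 - 324\right) 474 = \left(-321\right) 474 = -152154$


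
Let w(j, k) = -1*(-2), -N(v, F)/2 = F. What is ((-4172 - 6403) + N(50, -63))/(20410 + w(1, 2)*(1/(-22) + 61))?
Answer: -114939/225851 ≈ -0.50891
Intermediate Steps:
N(v, F) = -2*F
w(j, k) = 2
((-4172 - 6403) + N(50, -63))/(20410 + w(1, 2)*(1/(-22) + 61)) = ((-4172 - 6403) - 2*(-63))/(20410 + 2*(1/(-22) + 61)) = (-10575 + 126)/(20410 + 2*(-1/22 + 61)) = -10449/(20410 + 2*(1341/22)) = -10449/(20410 + 1341/11) = -10449/225851/11 = -10449*11/225851 = -114939/225851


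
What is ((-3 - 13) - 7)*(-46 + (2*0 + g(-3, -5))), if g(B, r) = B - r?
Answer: 1012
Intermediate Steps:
((-3 - 13) - 7)*(-46 + (2*0 + g(-3, -5))) = ((-3 - 13) - 7)*(-46 + (2*0 + (-3 - 1*(-5)))) = (-16 - 7)*(-46 + (0 + (-3 + 5))) = -23*(-46 + (0 + 2)) = -23*(-46 + 2) = -23*(-44) = 1012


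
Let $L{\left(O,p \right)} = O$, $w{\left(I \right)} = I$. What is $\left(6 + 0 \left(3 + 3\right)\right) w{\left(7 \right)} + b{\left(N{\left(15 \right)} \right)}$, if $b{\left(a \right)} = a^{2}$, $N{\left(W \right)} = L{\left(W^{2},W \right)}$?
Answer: $50667$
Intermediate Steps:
$N{\left(W \right)} = W^{2}$
$\left(6 + 0 \left(3 + 3\right)\right) w{\left(7 \right)} + b{\left(N{\left(15 \right)} \right)} = \left(6 + 0 \left(3 + 3\right)\right) 7 + \left(15^{2}\right)^{2} = \left(6 + 0 \cdot 6\right) 7 + 225^{2} = \left(6 + 0\right) 7 + 50625 = 6 \cdot 7 + 50625 = 42 + 50625 = 50667$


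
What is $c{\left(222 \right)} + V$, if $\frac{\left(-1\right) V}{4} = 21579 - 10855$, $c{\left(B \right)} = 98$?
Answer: $-42798$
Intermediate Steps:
$V = -42896$ ($V = - 4 \left(21579 - 10855\right) = \left(-4\right) 10724 = -42896$)
$c{\left(222 \right)} + V = 98 - 42896 = -42798$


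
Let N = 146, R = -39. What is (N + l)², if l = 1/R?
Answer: 32410249/1521 ≈ 21309.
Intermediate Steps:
l = -1/39 (l = 1/(-39) = -1/39 ≈ -0.025641)
(N + l)² = (146 - 1/39)² = (5693/39)² = 32410249/1521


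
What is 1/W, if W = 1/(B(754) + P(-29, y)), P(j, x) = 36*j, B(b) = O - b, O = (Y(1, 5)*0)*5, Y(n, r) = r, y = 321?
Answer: -1798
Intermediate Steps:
O = 0 (O = (5*0)*5 = 0*5 = 0)
B(b) = -b (B(b) = 0 - b = -b)
W = -1/1798 (W = 1/(-1*754 + 36*(-29)) = 1/(-754 - 1044) = 1/(-1798) = -1/1798 ≈ -0.00055617)
1/W = 1/(-1/1798) = -1798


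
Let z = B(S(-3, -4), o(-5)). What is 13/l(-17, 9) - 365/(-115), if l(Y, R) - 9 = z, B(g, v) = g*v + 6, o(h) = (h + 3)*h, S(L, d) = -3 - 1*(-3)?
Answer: 1394/345 ≈ 4.0406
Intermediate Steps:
S(L, d) = 0 (S(L, d) = -3 + 3 = 0)
o(h) = h*(3 + h) (o(h) = (3 + h)*h = h*(3 + h))
B(g, v) = 6 + g*v
z = 6 (z = 6 + 0*(-5*(3 - 5)) = 6 + 0*(-5*(-2)) = 6 + 0*10 = 6 + 0 = 6)
l(Y, R) = 15 (l(Y, R) = 9 + 6 = 15)
13/l(-17, 9) - 365/(-115) = 13/15 - 365/(-115) = 13*(1/15) - 365*(-1/115) = 13/15 + 73/23 = 1394/345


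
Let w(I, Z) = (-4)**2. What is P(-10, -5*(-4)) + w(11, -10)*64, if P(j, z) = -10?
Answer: 1014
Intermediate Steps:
w(I, Z) = 16
P(-10, -5*(-4)) + w(11, -10)*64 = -10 + 16*64 = -10 + 1024 = 1014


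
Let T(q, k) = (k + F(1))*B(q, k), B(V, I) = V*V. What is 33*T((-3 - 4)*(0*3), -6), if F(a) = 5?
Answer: 0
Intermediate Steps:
B(V, I) = V**2
T(q, k) = q**2*(5 + k) (T(q, k) = (k + 5)*q**2 = (5 + k)*q**2 = q**2*(5 + k))
33*T((-3 - 4)*(0*3), -6) = 33*(((-3 - 4)*(0*3))**2*(5 - 6)) = 33*((-7*0)**2*(-1)) = 33*(0**2*(-1)) = 33*(0*(-1)) = 33*0 = 0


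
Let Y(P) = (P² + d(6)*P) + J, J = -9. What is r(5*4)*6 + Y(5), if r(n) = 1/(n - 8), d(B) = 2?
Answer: 53/2 ≈ 26.500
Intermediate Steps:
Y(P) = -9 + P² + 2*P (Y(P) = (P² + 2*P) - 9 = -9 + P² + 2*P)
r(n) = 1/(-8 + n)
r(5*4)*6 + Y(5) = 6/(-8 + 5*4) + (-9 + 5² + 2*5) = 6/(-8 + 20) + (-9 + 25 + 10) = 6/12 + 26 = (1/12)*6 + 26 = ½ + 26 = 53/2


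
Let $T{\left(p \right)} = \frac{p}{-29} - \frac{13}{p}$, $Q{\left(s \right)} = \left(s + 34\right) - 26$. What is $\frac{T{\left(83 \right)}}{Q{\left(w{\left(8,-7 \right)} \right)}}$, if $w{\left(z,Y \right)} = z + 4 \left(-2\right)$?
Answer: $- \frac{3633}{9628} \approx -0.37734$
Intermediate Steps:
$w{\left(z,Y \right)} = -8 + z$ ($w{\left(z,Y \right)} = z - 8 = -8 + z$)
$Q{\left(s \right)} = 8 + s$ ($Q{\left(s \right)} = \left(34 + s\right) - 26 = 8 + s$)
$T{\left(p \right)} = - \frac{13}{p} - \frac{p}{29}$ ($T{\left(p \right)} = p \left(- \frac{1}{29}\right) - \frac{13}{p} = - \frac{p}{29} - \frac{13}{p} = - \frac{13}{p} - \frac{p}{29}$)
$\frac{T{\left(83 \right)}}{Q{\left(w{\left(8,-7 \right)} \right)}} = \frac{- \frac{13}{83} - \frac{83}{29}}{8 + \left(-8 + 8\right)} = \frac{\left(-13\right) \frac{1}{83} - \frac{83}{29}}{8 + 0} = \frac{- \frac{13}{83} - \frac{83}{29}}{8} = \left(- \frac{7266}{2407}\right) \frac{1}{8} = - \frac{3633}{9628}$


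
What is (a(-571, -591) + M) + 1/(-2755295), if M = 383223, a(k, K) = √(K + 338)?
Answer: 1055892415784/2755295 + I*√253 ≈ 3.8322e+5 + 15.906*I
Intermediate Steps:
a(k, K) = √(338 + K)
(a(-571, -591) + M) + 1/(-2755295) = (√(338 - 591) + 383223) + 1/(-2755295) = (√(-253) + 383223) - 1/2755295 = (I*√253 + 383223) - 1/2755295 = (383223 + I*√253) - 1/2755295 = 1055892415784/2755295 + I*√253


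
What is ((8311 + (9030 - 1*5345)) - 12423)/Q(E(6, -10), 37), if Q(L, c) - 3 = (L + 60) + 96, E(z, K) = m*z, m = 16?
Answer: -427/255 ≈ -1.6745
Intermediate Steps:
E(z, K) = 16*z
Q(L, c) = 159 + L (Q(L, c) = 3 + ((L + 60) + 96) = 3 + ((60 + L) + 96) = 3 + (156 + L) = 159 + L)
((8311 + (9030 - 1*5345)) - 12423)/Q(E(6, -10), 37) = ((8311 + (9030 - 1*5345)) - 12423)/(159 + 16*6) = ((8311 + (9030 - 5345)) - 12423)/(159 + 96) = ((8311 + 3685) - 12423)/255 = (11996 - 12423)*(1/255) = -427*1/255 = -427/255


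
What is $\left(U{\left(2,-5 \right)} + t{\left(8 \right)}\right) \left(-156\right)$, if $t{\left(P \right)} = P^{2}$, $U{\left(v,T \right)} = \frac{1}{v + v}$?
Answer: $-10023$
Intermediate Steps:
$U{\left(v,T \right)} = \frac{1}{2 v}$
$\left(U{\left(2,-5 \right)} + t{\left(8 \right)}\right) \left(-156\right) = \left(\frac{1}{2 \cdot 2} + 8^{2}\right) \left(-156\right) = \left(\frac{1}{2} \cdot \frac{1}{2} + 64\right) \left(-156\right) = \left(\frac{1}{4} + 64\right) \left(-156\right) = \frac{257}{4} \left(-156\right) = -10023$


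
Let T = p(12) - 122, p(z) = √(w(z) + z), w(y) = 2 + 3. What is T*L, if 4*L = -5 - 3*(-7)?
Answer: -488 + 4*√17 ≈ -471.51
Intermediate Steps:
w(y) = 5
p(z) = √(5 + z)
L = 4 (L = (-5 - 3*(-7))/4 = (-5 + 21)/4 = (¼)*16 = 4)
T = -122 + √17 (T = √(5 + 12) - 122 = √17 - 122 = -122 + √17 ≈ -117.88)
T*L = (-122 + √17)*4 = -488 + 4*√17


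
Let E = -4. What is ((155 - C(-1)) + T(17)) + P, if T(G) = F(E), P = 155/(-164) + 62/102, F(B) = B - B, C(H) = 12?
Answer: 1193231/8364 ≈ 142.66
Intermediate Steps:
F(B) = 0
P = -2821/8364 (P = 155*(-1/164) + 62*(1/102) = -155/164 + 31/51 = -2821/8364 ≈ -0.33728)
T(G) = 0
((155 - C(-1)) + T(17)) + P = ((155 - 1*12) + 0) - 2821/8364 = ((155 - 12) + 0) - 2821/8364 = (143 + 0) - 2821/8364 = 143 - 2821/8364 = 1193231/8364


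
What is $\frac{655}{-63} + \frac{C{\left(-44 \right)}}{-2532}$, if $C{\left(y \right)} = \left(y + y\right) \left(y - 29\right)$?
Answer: $- \frac{171931}{13293} \approx -12.934$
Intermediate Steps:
$C{\left(y \right)} = 2 y \left(-29 + y\right)$
$\frac{655}{-63} + \frac{C{\left(-44 \right)}}{-2532} = \frac{655}{-63} + \frac{2 \left(-44\right) \left(-29 - 44\right)}{-2532} = 655 \left(- \frac{1}{63}\right) + 2 \left(-44\right) \left(-73\right) \left(- \frac{1}{2532}\right) = - \frac{655}{63} + 6424 \left(- \frac{1}{2532}\right) = - \frac{655}{63} - \frac{1606}{633} = - \frac{171931}{13293}$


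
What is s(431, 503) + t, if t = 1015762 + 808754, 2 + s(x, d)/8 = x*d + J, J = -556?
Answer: 3554396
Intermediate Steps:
s(x, d) = -4464 + 8*d*x (s(x, d) = -16 + 8*(x*d - 556) = -16 + 8*(d*x - 556) = -16 + 8*(-556 + d*x) = -16 + (-4448 + 8*d*x) = -4464 + 8*d*x)
t = 1824516
s(431, 503) + t = (-4464 + 8*503*431) + 1824516 = (-4464 + 1734344) + 1824516 = 1729880 + 1824516 = 3554396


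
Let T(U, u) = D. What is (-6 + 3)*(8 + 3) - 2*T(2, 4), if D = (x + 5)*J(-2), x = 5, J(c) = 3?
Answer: -93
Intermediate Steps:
D = 30 (D = (5 + 5)*3 = 10*3 = 30)
T(U, u) = 30
(-6 + 3)*(8 + 3) - 2*T(2, 4) = (-6 + 3)*(8 + 3) - 2*30 = -3*11 - 60 = -33 - 60 = -93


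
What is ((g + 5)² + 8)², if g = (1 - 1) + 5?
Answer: 11664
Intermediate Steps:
g = 5 (g = 0 + 5 = 5)
((g + 5)² + 8)² = ((5 + 5)² + 8)² = (10² + 8)² = (100 + 8)² = 108² = 11664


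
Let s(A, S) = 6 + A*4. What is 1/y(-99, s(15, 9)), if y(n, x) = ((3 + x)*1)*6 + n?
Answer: 1/315 ≈ 0.0031746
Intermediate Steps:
s(A, S) = 6 + 4*A
y(n, x) = 18 + n + 6*x (y(n, x) = (3 + x)*6 + n = (18 + 6*x) + n = 18 + n + 6*x)
1/y(-99, s(15, 9)) = 1/(18 - 99 + 6*(6 + 4*15)) = 1/(18 - 99 + 6*(6 + 60)) = 1/(18 - 99 + 6*66) = 1/(18 - 99 + 396) = 1/315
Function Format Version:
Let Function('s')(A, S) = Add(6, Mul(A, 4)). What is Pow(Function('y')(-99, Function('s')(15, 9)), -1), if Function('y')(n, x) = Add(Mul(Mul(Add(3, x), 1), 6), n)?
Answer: Rational(1, 315) ≈ 0.0031746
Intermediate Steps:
Function('s')(A, S) = Add(6, Mul(4, A))
Function('y')(n, x) = Add(18, n, Mul(6, x)) (Function('y')(n, x) = Add(Mul(Add(3, x), 6), n) = Add(Add(18, Mul(6, x)), n) = Add(18, n, Mul(6, x)))
Pow(Function('y')(-99, Function('s')(15, 9)), -1) = Pow(Add(18, -99, Mul(6, Add(6, Mul(4, 15)))), -1) = Pow(Add(18, -99, Mul(6, Add(6, 60))), -1) = Pow(Add(18, -99, Mul(6, 66)), -1) = Pow(Add(18, -99, 396), -1) = Pow(315, -1) = Rational(1, 315)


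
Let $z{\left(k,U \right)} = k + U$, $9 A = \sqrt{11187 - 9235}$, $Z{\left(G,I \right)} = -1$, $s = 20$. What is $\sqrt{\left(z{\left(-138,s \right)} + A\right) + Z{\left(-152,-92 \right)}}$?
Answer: $\frac{\sqrt{-1071 + 4 \sqrt{122}}}{3} \approx 10.681 i$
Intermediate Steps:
$A = \frac{4 \sqrt{122}}{9}$ ($A = \frac{\sqrt{11187 - 9235}}{9} = \frac{\sqrt{1952}}{9} = \frac{4 \sqrt{122}}{9} \approx 4.909$)
$z{\left(k,U \right)} = U + k$
$\sqrt{\left(z{\left(-138,s \right)} + A\right) + Z{\left(-152,-92 \right)}} = \sqrt{\left(\left(20 - 138\right) + \frac{4 \sqrt{122}}{9}\right) - 1} = \sqrt{\left(-118 + \frac{4 \sqrt{122}}{9}\right) - 1} = \sqrt{-119 + \frac{4 \sqrt{122}}{9}}$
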